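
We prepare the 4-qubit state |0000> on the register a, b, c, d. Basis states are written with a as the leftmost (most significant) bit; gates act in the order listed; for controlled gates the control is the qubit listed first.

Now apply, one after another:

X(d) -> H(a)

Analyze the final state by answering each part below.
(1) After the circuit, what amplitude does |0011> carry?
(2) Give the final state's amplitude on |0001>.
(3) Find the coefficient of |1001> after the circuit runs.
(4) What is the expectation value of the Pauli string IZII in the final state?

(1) |0011> carries amplitude 0 in the final state.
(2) The amplitude on |0001> is sqrt(2)/2.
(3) |1001> carries amplitude sqrt(2)/2 in the final state.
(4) In the final state, IZII has expectation 1.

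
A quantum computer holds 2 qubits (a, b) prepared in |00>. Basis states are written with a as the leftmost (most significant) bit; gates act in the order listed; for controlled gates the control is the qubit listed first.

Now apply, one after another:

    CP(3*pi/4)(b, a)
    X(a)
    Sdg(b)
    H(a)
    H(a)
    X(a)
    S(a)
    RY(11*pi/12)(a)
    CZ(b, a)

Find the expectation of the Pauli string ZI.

In the final state, ZI has expectation -sqrt(6)/4 - sqrt(2)/4. Key observation: gates 4-5 undo each other exactly, leaving only the rest of the circuit to track.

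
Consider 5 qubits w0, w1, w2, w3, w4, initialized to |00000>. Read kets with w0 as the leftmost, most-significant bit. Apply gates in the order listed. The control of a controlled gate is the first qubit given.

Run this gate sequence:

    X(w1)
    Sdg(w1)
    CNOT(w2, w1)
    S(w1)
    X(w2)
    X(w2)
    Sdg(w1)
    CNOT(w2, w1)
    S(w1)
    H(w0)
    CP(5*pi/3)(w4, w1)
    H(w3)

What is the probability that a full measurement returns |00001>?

The probability of measuring |00001> is 0. Key observation: gates 2-9 undo each other exactly, leaving only the rest of the circuit to track.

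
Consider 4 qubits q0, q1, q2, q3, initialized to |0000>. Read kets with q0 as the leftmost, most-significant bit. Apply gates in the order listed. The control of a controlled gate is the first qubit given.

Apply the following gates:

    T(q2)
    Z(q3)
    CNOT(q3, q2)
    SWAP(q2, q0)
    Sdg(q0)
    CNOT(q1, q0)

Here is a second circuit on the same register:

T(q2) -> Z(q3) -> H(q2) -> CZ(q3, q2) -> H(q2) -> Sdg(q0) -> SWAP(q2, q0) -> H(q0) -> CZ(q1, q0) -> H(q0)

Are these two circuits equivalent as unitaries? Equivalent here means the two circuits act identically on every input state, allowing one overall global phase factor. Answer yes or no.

No: there is an input state on which the two circuits produce genuinely different outputs (not merely differing by a phase).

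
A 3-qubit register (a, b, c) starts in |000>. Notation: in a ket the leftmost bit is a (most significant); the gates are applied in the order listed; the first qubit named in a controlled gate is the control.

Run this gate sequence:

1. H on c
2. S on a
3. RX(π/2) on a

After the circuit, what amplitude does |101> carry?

|101> carries amplitude -I/2 in the final state.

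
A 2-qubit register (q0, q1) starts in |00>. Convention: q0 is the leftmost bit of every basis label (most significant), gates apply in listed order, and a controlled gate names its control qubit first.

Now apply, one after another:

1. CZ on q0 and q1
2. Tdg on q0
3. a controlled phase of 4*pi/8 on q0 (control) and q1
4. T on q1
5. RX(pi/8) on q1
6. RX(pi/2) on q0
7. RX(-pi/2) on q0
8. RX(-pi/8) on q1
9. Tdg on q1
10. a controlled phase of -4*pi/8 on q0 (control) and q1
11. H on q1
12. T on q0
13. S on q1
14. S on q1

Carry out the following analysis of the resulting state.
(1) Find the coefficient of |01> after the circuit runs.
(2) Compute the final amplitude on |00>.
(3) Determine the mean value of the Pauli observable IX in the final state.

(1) The amplitude on |01> is -sqrt(2)/2. Key observation: the block from step 3 through step 10 cancels to the identity and can be dropped.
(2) The final state's coefficient on |00> equals sqrt(2)/2.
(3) The expectation value of IX is -1.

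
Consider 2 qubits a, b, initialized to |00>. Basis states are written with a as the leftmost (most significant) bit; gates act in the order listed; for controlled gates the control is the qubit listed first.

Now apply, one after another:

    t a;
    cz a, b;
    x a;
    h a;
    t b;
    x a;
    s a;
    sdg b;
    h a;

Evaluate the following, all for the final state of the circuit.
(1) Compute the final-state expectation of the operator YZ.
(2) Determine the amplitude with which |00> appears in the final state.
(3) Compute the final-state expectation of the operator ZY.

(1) In the final state, YZ has expectation 1.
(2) The amplitude on |00> is -1/2 + I/2.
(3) The expectation value of ZY is 0.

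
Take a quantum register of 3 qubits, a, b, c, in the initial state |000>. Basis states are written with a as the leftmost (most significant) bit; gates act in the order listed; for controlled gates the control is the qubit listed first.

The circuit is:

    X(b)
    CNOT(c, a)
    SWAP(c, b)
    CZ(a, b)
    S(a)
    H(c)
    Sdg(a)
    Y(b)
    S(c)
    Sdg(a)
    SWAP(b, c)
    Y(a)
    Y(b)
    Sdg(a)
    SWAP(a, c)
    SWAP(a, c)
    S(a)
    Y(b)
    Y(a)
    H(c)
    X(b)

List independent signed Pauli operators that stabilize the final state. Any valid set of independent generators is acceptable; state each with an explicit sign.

The stabilizer group can be generated by +IYI, -IIX, +ZII, among other valid generating sets. Key observation: gates 12-19 undo each other exactly, leaving only the rest of the circuit to track.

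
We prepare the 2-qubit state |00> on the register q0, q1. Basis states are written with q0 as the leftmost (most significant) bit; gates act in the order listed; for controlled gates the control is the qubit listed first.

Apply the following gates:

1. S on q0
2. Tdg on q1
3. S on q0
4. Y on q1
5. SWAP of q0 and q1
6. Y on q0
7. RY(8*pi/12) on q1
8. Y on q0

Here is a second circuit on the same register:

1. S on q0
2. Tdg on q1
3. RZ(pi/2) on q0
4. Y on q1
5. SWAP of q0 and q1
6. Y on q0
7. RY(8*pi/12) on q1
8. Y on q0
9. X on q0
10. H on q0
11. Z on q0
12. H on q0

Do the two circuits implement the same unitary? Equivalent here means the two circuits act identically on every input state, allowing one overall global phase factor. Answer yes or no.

Yes: on every input state the two circuits agree up to one overall phase factor.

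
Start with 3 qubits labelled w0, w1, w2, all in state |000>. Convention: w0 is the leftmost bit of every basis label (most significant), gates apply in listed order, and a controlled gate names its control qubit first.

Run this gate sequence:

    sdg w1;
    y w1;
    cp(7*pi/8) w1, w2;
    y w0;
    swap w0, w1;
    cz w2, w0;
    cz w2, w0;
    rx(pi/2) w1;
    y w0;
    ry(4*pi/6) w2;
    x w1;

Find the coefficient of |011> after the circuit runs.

The final state's coefficient on |011> equals sqrt(6)/4. Key observation: steps 6-7 multiply out to the identity, so the circuit reduces to the remaining gates.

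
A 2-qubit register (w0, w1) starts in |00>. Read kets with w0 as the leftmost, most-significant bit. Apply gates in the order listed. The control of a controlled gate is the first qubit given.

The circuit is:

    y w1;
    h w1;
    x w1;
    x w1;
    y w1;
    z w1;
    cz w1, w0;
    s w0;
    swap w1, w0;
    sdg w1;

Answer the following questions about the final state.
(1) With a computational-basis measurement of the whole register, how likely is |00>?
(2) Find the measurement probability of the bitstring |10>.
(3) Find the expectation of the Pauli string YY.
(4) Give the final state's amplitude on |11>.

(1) Outcome |00> occurs with probability 1/2. Key observation: steps 3-4 multiply out to the identity, so the circuit reduces to the remaining gates.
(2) Outcome |10> occurs with probability 1/2.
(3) In the final state, YY has expectation 0.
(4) |11> carries amplitude 0 in the final state.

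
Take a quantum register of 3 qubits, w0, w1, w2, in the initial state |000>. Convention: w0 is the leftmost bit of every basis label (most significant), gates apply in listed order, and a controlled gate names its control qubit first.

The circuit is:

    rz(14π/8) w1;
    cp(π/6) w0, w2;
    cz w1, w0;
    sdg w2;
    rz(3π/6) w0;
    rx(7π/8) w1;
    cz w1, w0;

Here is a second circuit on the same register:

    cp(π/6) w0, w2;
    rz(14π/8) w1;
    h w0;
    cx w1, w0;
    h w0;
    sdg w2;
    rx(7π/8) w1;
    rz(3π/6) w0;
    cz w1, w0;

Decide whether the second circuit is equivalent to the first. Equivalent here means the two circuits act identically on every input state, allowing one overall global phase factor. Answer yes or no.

Yes — the two circuits implement the same unitary up to a global phase.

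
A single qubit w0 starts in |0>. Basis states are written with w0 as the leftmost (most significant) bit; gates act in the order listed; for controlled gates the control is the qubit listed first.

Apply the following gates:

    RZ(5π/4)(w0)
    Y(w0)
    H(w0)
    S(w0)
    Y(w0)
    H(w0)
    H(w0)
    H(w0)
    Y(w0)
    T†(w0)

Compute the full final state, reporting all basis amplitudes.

The final amplitudes are (1 + I)*exp(3*I*pi/8)/2 on |0>, (-1 + I)*exp(I*pi/8)/2 on |1>. Key observation: the block from step 7 through step 8 cancels to the identity and can be dropped.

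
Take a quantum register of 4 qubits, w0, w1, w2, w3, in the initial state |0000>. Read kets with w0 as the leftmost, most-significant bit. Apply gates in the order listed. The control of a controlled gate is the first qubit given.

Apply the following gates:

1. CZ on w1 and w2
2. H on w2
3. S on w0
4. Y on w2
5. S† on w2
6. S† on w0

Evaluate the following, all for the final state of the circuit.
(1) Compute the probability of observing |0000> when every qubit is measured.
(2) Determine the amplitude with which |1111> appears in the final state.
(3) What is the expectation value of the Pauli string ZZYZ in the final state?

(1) A full measurement returns |0000> with probability 1/2.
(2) |1111> carries amplitude 0 in the final state.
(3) The observable ZZYZ averages to 1.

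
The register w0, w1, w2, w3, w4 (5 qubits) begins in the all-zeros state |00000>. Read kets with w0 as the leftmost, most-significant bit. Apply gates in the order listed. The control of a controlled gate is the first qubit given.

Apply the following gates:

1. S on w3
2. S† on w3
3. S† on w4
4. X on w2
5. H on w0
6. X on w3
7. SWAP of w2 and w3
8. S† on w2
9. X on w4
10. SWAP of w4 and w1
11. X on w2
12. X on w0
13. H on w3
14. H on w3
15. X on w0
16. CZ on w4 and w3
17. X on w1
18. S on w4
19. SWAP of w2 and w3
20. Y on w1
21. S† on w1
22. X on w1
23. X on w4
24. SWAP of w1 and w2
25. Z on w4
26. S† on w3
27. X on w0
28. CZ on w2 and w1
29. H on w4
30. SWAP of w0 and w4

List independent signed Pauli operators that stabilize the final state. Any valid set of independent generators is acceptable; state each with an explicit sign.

The final state is stabilized by the group generated by -XIIII, +IIIIX, -IZIII, +IIZII, +IIIZI; other independent generating sets are equally valid.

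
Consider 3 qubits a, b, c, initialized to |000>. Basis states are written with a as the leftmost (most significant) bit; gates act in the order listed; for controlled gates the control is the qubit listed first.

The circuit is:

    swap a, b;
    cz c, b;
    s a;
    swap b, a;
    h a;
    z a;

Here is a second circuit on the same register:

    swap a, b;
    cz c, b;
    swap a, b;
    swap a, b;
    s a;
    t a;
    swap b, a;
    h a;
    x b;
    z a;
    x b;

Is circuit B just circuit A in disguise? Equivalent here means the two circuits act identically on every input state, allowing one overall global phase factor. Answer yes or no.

No: there is an input state on which the two circuits produce genuinely different outputs (not merely differing by a phase).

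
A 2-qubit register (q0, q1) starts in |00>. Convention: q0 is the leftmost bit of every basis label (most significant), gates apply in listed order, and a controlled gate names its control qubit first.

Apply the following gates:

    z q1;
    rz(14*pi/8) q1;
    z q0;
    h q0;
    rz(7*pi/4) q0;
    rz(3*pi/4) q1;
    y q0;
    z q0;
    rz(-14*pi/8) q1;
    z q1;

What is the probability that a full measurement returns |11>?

The probability of measuring |11> is 0.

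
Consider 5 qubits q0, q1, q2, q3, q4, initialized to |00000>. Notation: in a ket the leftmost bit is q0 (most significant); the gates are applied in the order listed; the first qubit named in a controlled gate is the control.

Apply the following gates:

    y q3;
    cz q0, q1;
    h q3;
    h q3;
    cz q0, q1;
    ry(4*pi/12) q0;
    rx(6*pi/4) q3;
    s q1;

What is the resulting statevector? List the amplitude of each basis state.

The final amplitudes are sqrt(6)/4 on |00000>, -sqrt(6)*I/4 on |00010>, sqrt(2)/4 on |10000>, -sqrt(2)*I/4 on |10010>, and 0 on every other basis state. Key observation: the block from step 2 through step 5 cancels to the identity and can be dropped.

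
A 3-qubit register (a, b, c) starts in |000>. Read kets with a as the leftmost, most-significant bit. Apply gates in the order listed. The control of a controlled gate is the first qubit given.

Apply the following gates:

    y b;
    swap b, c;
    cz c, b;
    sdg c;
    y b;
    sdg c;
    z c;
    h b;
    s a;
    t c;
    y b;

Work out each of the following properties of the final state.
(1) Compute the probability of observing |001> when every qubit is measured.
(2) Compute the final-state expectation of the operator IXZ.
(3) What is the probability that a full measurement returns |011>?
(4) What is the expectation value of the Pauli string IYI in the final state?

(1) Outcome |001> occurs with probability 1/2.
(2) The observable IXZ averages to -1.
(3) Outcome |011> occurs with probability 1/2.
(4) The observable IYI averages to 0.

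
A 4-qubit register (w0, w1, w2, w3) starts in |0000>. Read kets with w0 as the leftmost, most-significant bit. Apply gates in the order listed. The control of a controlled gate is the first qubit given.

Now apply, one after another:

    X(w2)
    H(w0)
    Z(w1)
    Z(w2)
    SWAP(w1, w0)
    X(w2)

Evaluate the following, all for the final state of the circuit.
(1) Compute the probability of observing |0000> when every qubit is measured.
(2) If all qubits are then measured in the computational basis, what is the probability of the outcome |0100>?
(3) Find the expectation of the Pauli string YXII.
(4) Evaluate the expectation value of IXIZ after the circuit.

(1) A full measurement returns |0000> with probability 1/2.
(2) A full measurement returns |0100> with probability 1/2.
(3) The observable YXII averages to 0.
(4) In the final state, IXIZ has expectation 1.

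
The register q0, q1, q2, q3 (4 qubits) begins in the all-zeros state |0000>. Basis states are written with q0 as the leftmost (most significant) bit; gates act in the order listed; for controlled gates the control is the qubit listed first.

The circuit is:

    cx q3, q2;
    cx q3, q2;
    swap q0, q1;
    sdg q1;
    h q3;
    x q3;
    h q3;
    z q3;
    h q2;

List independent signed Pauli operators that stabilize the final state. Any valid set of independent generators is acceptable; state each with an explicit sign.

One valid set of independent stabilizer generators is +IIXI, +ZIII, +IZII, +IIIZ (any independent generating set of the same group is equally correct).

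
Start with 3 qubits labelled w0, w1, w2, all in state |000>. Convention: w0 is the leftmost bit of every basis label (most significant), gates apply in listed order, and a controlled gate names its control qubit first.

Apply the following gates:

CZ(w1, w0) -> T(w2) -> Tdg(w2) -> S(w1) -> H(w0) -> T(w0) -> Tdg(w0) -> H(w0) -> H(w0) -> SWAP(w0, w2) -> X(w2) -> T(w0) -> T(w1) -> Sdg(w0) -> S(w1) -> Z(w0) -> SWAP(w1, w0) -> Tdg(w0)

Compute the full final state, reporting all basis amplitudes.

The final amplitudes are sqrt(2)/2 on |000>, sqrt(2)/2 on |001>, and 0 on every other basis state. Key observation: gates 5-8 undo each other exactly, leaving only the rest of the circuit to track.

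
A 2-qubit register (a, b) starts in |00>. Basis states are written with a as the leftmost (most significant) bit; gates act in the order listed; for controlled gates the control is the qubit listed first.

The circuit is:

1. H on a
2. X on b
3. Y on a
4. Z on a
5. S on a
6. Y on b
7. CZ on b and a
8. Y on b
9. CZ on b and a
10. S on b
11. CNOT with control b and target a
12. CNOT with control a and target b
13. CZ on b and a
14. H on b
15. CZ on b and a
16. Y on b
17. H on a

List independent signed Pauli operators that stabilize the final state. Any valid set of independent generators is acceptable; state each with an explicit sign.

One valid set of independent stabilizer generators is -YI, +IX (any independent generating set of the same group is equally correct).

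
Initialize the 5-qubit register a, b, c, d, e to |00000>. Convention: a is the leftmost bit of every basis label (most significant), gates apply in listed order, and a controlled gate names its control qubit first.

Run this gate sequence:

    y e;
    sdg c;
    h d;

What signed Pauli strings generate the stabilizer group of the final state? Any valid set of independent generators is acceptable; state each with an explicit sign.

One valid set of independent stabilizer generators is +IIIXI, +ZIIII, +IZIII, +IIZII, -IIIIZ (any independent generating set of the same group is equally correct).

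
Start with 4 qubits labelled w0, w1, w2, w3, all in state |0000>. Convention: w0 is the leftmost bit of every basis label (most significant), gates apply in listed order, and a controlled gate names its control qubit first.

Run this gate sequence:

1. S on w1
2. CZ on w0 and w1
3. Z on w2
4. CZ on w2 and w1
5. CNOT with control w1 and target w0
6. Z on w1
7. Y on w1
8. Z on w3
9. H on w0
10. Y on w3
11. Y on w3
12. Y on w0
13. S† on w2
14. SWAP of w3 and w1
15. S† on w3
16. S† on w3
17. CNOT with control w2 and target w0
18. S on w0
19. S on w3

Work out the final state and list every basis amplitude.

After the circuit, the state carries amplitude -sqrt(2)*I/2 on |0001>, -sqrt(2)/2 on |1001>, and 0 on every other basis state.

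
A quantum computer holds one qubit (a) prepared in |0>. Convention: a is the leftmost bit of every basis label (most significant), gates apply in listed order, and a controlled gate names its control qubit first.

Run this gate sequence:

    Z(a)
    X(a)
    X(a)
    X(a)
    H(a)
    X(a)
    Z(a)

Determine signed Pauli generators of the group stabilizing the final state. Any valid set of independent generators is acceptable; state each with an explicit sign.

The stabilizer group can be generated by +X, among other valid generating sets.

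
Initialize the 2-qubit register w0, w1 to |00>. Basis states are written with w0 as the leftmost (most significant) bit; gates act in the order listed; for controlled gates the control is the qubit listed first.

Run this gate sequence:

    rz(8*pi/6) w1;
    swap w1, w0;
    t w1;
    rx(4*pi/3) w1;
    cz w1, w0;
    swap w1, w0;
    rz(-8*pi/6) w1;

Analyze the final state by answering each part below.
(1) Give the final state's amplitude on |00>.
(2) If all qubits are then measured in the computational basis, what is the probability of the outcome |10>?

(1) The amplitude on |00> is -1/2.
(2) Outcome |10> occurs with probability 3/4.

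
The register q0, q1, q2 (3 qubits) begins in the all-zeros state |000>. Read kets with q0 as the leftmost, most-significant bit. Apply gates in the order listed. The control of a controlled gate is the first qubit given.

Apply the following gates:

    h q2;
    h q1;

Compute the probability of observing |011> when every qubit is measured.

A full measurement returns |011> with probability 1/4.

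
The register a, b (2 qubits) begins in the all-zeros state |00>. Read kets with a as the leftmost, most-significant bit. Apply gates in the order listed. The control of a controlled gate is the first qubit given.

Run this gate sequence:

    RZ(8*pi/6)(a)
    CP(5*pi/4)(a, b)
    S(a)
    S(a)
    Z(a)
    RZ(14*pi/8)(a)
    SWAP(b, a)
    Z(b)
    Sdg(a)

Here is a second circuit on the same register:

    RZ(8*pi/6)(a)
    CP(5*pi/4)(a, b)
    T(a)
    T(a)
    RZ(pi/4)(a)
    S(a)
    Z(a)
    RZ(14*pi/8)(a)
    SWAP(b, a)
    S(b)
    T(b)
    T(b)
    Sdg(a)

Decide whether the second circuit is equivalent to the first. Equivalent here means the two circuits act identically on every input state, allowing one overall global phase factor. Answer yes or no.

No — the two circuits implement different unitaries, even allowing a global phase.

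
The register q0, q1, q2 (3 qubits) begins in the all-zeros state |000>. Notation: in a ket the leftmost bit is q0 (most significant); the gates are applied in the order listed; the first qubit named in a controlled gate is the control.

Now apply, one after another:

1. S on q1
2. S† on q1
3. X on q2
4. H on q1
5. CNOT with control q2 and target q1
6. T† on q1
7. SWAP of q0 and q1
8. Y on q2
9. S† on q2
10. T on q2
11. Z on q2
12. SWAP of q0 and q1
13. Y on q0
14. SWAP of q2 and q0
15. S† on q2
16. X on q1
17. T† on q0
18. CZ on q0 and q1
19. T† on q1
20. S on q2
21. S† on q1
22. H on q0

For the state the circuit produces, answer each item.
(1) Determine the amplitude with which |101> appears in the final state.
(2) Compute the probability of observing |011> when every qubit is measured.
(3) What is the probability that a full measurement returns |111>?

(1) |101> carries amplitude -exp(3*I*pi/4)/2 in the final state.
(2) The probability of measuring |011> is 1/4.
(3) Outcome |111> occurs with probability 1/4.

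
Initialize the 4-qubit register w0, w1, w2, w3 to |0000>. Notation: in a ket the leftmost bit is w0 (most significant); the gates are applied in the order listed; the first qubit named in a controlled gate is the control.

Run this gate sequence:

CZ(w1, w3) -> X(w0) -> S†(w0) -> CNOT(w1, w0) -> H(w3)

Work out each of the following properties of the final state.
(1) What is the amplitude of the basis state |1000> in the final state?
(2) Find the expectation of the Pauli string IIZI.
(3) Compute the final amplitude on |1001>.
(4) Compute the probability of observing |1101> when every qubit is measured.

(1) The final state's coefficient on |1000> equals -sqrt(2)*I/2.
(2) The expectation value of IIZI is 1.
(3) The final state's coefficient on |1001> equals -sqrt(2)*I/2.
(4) The probability of measuring |1101> is 0.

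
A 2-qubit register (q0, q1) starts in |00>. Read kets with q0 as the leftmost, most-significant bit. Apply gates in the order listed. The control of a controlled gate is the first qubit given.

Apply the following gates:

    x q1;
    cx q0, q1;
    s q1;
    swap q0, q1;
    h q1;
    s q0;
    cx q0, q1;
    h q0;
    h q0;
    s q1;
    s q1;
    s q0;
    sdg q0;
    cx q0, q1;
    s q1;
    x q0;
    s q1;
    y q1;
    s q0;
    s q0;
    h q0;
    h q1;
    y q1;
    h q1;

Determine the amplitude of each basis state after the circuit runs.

The resulting statevector has amplitude -1/2 on |00>, -1/2 on |01>, -1/2 on |10>, -1/2 on |11>.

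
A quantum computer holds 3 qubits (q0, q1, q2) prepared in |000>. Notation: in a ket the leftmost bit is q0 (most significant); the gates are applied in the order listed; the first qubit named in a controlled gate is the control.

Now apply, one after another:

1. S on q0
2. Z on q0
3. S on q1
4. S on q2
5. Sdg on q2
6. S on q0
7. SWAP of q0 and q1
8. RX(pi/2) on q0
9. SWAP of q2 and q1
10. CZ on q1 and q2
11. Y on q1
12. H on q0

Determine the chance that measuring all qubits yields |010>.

The probability of measuring |010> is 1/2. Key observation: gates 4-5 undo each other exactly, leaving only the rest of the circuit to track.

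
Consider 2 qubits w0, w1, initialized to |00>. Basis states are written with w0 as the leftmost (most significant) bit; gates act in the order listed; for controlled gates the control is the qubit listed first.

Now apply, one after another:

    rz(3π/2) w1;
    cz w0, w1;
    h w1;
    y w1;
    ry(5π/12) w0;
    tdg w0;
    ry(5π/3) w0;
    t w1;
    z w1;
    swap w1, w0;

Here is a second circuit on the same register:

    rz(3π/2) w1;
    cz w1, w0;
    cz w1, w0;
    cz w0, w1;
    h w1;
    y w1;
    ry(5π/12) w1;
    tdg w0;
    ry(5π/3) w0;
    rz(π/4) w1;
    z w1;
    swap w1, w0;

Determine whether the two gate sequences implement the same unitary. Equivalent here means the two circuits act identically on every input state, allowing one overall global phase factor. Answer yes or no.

No: there is an input state on which the two circuits produce genuinely different outputs (not merely differing by a phase).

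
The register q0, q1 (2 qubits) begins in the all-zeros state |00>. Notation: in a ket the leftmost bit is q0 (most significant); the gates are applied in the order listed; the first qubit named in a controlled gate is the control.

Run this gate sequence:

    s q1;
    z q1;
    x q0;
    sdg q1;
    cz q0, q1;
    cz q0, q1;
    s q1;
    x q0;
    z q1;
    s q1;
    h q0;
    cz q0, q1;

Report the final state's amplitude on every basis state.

The resulting statevector has amplitude sqrt(2)/2 on |00>, 0 on |01>, sqrt(2)/2 on |10>, 0 on |11>. Key observation: gates 2-9 undo each other exactly, leaving only the rest of the circuit to track.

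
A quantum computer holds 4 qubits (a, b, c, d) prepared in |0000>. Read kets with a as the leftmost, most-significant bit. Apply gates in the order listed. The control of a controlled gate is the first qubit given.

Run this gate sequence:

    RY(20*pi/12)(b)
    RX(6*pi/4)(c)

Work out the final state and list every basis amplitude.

The resulting statevector has amplitude sqrt(6)/4 on |0000>, sqrt(6)*I/4 on |0010>, -sqrt(2)/4 on |0100>, -sqrt(2)*I/4 on |0110>, and 0 on every other basis state.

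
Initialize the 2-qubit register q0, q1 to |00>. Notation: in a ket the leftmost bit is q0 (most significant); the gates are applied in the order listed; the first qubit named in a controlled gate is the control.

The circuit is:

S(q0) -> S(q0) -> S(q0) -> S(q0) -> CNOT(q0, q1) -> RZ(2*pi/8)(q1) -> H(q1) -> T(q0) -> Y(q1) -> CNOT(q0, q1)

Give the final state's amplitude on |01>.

|01> carries amplitude sqrt(2)*exp(3*I*pi/8)/2 in the final state. Key observation: gates 1-4 undo each other exactly, leaving only the rest of the circuit to track.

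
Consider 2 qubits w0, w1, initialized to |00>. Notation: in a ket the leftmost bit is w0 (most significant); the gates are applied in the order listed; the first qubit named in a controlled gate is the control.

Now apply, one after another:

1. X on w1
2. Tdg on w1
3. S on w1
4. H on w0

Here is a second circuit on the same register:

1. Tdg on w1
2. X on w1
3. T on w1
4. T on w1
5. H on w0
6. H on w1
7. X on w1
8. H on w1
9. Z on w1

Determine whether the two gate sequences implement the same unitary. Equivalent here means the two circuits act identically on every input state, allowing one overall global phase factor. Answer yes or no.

No, they are not equivalent — no single phase factor reconciles the two unitaries.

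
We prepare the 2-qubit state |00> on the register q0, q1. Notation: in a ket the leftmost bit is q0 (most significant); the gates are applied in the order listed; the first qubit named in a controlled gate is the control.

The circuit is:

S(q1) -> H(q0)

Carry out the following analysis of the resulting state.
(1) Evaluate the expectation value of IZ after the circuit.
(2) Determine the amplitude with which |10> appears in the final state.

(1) The expectation value of IZ is 1.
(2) The amplitude on |10> is sqrt(2)/2.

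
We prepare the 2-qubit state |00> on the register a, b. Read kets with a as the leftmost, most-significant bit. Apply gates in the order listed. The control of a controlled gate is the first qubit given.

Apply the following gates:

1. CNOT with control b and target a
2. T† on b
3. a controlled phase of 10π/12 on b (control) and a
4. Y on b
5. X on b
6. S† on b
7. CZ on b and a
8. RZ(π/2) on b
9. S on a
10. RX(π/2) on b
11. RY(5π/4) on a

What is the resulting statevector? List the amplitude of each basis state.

The final amplitudes are -sqrt(4 - 2*sqrt(2))*exp(I*pi/4)/4 on |00>, sqrt(4 - 2*sqrt(2))*exp(3*I*pi/4)/4 on |01>, sqrt(2*sqrt(2) + 4)*exp(I*pi/4)/4 on |10>, -sqrt(2*sqrt(2) + 4)*exp(3*I*pi/4)/4 on |11>.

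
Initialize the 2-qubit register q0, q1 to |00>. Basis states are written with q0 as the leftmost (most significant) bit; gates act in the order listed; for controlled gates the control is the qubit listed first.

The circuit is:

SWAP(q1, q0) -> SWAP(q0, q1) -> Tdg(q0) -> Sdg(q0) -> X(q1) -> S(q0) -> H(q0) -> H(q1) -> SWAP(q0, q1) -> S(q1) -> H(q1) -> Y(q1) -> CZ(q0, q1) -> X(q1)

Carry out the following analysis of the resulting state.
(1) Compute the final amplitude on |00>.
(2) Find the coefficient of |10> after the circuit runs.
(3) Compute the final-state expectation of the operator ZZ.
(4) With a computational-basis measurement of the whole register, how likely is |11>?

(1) The amplitude on |00> is sqrt(2)*(-1 + I)/4.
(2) The amplitude on |10> is sqrt(2)*(-1 + I)/4.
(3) In the final state, ZZ has expectation 0.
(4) Outcome |11> occurs with probability 1/4.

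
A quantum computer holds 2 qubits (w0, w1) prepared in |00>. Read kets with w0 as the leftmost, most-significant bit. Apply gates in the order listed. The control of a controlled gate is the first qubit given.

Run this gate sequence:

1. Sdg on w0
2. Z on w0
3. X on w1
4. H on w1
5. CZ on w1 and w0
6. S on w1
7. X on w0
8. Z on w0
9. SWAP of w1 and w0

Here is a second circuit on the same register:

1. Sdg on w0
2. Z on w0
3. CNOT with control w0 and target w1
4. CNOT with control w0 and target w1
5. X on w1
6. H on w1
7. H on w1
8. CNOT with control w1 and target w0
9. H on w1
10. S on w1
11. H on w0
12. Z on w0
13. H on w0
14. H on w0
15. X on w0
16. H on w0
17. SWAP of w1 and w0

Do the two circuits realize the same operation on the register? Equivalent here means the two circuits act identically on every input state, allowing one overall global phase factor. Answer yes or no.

No, they are not equivalent — no single phase factor reconciles the two unitaries.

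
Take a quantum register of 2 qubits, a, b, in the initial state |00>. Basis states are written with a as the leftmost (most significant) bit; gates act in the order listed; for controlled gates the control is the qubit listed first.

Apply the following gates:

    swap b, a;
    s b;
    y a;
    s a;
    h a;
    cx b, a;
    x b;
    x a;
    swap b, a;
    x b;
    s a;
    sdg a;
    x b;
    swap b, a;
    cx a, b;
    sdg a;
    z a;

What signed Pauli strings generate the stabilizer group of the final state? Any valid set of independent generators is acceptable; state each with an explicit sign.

The stabilizer group can be generated by +XY, -ZZ, among other valid generating sets. Key observation: gates 9-14 undo each other exactly, leaving only the rest of the circuit to track.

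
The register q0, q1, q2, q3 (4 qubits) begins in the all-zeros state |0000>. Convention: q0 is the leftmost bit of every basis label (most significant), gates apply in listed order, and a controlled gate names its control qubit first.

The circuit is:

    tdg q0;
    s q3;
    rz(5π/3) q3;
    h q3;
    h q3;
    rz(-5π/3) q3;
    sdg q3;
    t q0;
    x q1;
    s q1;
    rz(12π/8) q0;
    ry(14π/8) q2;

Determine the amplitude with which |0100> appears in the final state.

The final state's coefficient on |0100> equals sqrt(sqrt(2) + 2)*exp(3*I*pi/4)/2. Key observation: the block from step 1 through step 8 cancels to the identity and can be dropped.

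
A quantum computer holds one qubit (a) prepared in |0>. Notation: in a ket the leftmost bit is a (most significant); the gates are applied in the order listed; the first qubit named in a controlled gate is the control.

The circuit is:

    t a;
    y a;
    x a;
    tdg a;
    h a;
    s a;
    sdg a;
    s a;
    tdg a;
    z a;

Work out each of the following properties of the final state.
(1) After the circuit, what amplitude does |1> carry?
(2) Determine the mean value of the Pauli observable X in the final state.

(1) |1> carries amplitude -sqrt(2)*exp(3*I*pi/4)/2 in the final state.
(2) In the final state, X has expectation -sqrt(2)/2.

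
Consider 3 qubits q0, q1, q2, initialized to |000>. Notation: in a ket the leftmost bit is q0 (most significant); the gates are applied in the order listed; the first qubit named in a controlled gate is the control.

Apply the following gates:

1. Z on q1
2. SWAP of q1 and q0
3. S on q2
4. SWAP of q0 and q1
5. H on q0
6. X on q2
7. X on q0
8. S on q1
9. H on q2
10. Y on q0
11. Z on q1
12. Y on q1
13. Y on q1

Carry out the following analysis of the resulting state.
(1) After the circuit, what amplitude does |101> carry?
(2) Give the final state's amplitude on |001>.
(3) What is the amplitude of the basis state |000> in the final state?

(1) The amplitude on |101> is -I/2.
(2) The final state's coefficient on |001> equals I/2.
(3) The amplitude on |000> is -I/2.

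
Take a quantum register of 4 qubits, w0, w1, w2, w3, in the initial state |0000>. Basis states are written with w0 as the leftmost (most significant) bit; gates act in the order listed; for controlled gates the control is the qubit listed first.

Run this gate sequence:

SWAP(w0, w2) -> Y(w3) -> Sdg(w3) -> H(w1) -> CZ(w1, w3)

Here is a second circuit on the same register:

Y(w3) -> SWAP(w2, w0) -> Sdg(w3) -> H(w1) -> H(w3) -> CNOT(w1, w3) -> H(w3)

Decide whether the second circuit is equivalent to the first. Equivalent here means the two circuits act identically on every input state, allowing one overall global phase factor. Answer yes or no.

Yes, they are equivalent — the unitaries differ by at most a global phase.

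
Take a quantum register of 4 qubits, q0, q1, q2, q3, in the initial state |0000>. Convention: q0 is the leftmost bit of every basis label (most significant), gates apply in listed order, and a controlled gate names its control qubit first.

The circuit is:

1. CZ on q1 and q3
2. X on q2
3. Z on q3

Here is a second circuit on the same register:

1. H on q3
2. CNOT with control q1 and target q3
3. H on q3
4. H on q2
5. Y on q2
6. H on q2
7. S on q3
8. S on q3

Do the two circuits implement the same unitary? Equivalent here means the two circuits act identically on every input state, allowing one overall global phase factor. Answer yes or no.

No — the two circuits implement different unitaries, even allowing a global phase.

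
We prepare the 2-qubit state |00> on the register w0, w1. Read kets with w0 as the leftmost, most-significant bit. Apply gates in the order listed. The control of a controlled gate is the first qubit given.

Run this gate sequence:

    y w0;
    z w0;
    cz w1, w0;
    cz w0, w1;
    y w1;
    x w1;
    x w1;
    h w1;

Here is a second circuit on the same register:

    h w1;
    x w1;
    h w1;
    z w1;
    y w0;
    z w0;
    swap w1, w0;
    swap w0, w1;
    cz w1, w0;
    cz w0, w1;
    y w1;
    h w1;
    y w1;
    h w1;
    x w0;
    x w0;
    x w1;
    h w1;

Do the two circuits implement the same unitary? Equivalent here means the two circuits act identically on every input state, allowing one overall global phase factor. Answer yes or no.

No: there is an input state on which the two circuits produce genuinely different outputs (not merely differing by a phase).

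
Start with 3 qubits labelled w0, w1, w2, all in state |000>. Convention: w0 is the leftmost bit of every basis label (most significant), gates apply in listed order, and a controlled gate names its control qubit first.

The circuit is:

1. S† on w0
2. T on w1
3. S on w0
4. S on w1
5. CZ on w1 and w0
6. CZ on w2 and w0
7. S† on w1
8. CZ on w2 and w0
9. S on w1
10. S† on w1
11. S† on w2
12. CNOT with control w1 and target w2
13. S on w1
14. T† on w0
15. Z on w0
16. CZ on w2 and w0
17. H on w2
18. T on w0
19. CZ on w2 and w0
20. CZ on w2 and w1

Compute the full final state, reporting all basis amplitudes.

The final amplitudes are sqrt(2)/2 on |000>, sqrt(2)/2 on |001>, and 0 on every other basis state.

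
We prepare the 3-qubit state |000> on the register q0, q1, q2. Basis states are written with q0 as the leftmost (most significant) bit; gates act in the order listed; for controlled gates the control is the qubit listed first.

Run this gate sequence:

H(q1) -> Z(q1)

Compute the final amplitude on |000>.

|000> carries amplitude sqrt(2)/2 in the final state.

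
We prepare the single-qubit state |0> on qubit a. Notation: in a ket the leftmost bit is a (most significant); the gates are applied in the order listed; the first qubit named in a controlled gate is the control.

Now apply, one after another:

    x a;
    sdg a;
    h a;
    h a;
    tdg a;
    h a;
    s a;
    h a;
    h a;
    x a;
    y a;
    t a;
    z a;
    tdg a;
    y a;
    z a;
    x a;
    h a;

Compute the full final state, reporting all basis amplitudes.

The final amplitudes are sqrt(2)/2 on |0>, (1 - I)*exp(3*I*pi/4)/2 on |1>.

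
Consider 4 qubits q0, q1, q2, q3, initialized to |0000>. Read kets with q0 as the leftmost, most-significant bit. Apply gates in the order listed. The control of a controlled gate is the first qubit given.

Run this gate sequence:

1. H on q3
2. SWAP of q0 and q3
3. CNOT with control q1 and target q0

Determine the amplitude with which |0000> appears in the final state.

|0000> carries amplitude sqrt(2)/2 in the final state.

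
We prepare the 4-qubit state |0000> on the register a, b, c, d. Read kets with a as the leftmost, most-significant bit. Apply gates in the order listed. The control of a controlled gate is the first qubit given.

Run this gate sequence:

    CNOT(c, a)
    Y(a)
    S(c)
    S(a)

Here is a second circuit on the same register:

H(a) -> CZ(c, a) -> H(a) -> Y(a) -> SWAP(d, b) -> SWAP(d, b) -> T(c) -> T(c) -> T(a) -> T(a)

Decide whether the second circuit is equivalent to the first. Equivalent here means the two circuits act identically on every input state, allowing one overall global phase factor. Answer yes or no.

Yes: on every input state the two circuits agree up to one overall phase factor.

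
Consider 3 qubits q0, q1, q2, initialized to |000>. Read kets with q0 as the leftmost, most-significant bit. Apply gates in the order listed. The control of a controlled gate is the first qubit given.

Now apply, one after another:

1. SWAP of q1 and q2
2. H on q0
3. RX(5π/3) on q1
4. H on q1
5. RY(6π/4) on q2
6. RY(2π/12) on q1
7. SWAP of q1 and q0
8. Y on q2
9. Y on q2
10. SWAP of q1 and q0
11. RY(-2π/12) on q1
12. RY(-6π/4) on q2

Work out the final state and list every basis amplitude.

After the circuit, the state carries amplitude -sqrt(3)/4 - I/4 on |000>, 0 on |001>, -sqrt(3)/4 + I/4 on |010>, 0 on |011>, -sqrt(3)/4 - I/4 on |100>, 0 on |101>, -sqrt(3)/4 + I/4 on |110>, 0 on |111>. Key observation: gates 5-12 undo each other exactly, leaving only the rest of the circuit to track.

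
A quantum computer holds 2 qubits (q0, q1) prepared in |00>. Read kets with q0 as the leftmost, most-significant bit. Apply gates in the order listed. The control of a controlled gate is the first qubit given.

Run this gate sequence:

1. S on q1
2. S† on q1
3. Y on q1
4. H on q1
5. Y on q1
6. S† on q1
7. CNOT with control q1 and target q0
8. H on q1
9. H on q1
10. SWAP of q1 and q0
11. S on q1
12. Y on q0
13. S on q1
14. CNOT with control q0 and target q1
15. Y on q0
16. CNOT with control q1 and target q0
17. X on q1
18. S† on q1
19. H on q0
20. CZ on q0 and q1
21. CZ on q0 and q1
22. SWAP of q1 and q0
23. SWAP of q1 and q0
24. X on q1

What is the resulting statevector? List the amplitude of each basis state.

The resulting statevector has amplitude 0 on |00>, -1/2 - I/2 on |01>, 0 on |10>, 1/2 - I/2 on |11>.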